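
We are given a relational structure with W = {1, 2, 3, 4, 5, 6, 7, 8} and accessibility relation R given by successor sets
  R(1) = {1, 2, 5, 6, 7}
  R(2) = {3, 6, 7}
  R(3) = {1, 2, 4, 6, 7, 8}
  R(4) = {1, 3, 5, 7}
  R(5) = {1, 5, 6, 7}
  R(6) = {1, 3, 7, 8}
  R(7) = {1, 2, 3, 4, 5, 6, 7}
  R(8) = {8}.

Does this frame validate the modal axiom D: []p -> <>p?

Yes

Axiom D corresponds to the accessibility relation being serial.
Serial: yes — every world has a successor (e.g. 1 R 1).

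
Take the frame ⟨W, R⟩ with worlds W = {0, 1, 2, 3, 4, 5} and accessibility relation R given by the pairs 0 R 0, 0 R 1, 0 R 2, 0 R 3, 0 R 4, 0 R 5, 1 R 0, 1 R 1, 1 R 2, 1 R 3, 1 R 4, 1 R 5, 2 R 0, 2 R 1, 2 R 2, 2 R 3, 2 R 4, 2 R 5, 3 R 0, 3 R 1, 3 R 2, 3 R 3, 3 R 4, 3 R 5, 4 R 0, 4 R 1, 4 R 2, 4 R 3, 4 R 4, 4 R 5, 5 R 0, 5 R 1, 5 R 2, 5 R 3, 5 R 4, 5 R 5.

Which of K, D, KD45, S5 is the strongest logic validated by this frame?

S5

Serial (axiom D): yes — every world has a successor (e.g. 0 R 0).
Euclidean (axiom 5): yes — any two successors of a common world are R-related.
Transitive (axiom 4): yes — every two-step R-path is closed by a direct edge.
Reflexive (axiom T): yes — every world is R-related to itself.
So F validates K, D, KD45, S5. The strongest is S5.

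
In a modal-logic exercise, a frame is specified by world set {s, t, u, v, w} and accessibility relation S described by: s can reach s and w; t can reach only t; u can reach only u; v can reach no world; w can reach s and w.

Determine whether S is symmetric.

Symmetric: yes — every pair in S has its reverse in S.

Yes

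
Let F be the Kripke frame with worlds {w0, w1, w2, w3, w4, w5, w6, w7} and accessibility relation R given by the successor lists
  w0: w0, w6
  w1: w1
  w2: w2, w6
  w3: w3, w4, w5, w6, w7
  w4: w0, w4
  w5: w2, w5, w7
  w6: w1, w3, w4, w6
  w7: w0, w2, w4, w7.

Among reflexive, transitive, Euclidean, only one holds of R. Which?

reflexive

Reflexive: yes — every world is R-related to itself.
Transitive: no — w0 R w6 and w6 R w1, but not w0 R w1.
Euclidean: no — w3 R w4 and w3 R w5, but not w4 R w5.
Only reflexive holds.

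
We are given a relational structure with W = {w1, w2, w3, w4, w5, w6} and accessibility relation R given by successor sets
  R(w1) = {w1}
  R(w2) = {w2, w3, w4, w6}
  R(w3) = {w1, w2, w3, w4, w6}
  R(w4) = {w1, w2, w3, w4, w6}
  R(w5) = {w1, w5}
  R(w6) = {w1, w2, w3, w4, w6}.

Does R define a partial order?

Reflexive: yes — every world is R-related to itself.
Transitive: no — w2 R w3 and w3 R w1, but not w2 R w1.
Antisymmetric: no — w2 R w3 and w3 R w2 with w2 ≠ w3.
So R is not a partial order.

No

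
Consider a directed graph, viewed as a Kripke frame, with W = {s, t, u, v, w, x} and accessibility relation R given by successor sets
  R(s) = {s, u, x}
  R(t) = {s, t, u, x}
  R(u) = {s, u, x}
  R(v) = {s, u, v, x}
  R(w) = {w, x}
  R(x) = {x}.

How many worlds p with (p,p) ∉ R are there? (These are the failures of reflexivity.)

0

R is reflexive; there are no such worlds.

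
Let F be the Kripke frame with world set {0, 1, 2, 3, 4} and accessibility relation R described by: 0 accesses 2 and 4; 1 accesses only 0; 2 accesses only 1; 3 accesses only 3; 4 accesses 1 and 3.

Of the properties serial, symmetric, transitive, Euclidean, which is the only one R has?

Serial: yes — every world has a successor (e.g. 0 R 2).
Symmetric: no — 0 R 2 but not 2 R 0.
Transitive: no — 0 R 2 and 2 R 1, but not 0 R 1.
Euclidean: no — 0 R 2 and 0 R 4, but not 2 R 4.
Only serial holds.

serial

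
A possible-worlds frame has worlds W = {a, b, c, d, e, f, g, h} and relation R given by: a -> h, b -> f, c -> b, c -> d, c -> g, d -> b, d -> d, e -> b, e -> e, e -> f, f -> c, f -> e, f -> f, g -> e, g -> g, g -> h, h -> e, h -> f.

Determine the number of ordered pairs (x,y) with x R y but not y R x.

12

Enumerating: (a,h), (b,f), (c,b), (c,d), (c,g), (d,b), (e,b), (f,c), (g,e), (g,h), (h,e), (h,f).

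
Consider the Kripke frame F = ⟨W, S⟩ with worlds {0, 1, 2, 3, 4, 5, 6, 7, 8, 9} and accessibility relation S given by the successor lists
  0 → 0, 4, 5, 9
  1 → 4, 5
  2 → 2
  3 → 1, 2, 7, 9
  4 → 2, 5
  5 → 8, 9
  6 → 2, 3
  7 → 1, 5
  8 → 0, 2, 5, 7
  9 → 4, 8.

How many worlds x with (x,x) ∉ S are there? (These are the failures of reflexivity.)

Enumerating: 1, 3, 4, 5, 6, 7, 8, 9.

8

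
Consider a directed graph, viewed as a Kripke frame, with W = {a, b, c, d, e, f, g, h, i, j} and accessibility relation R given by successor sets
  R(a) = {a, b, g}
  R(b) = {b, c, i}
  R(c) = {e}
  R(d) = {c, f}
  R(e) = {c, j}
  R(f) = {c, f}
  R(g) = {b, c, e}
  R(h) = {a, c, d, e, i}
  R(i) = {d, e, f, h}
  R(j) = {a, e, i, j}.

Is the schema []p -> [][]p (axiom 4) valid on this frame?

The schema 4 characterises exactly the transitive frames.
Transitive: no — a R b and b R c, but not a R c.

No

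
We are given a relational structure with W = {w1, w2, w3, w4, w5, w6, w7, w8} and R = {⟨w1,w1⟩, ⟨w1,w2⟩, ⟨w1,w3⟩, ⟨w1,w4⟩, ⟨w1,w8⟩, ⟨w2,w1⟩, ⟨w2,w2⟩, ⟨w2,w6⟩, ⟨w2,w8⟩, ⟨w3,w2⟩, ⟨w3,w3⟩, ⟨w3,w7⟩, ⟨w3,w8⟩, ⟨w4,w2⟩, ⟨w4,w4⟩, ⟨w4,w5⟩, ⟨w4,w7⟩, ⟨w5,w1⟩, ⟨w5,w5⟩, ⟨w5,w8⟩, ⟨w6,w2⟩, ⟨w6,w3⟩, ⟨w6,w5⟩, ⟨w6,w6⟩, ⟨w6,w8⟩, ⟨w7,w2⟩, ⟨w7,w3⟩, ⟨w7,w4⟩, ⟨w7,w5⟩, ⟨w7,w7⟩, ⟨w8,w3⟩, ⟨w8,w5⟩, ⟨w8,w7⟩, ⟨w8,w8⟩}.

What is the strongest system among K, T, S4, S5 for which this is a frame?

T

Reflexive (axiom T): yes — every world is R-related to itself.
Transitive (axiom 4): no — w1 R w2 and w2 R w6, but not w1 R w6.
Euclidean (axiom 5): no — w1 R w2 and w1 R w3, but not w2 R w3.
So F validates K, T; S4 would additionally require R to be transitive. The strongest is T.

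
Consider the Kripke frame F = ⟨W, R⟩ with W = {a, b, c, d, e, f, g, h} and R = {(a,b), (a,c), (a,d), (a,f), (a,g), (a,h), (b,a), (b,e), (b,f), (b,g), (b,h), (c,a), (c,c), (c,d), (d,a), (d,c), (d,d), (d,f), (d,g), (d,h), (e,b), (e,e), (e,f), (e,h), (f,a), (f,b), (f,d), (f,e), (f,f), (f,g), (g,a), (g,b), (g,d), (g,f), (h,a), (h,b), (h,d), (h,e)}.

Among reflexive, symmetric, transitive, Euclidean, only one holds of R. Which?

Reflexive: no — a is not related to itself.
Symmetric: yes — every pair in R has its reverse in R.
Transitive: no — a R b and b R e, but not a R e.
Euclidean: no — a R b and a R c, but not b R c.
Only symmetric holds.

symmetric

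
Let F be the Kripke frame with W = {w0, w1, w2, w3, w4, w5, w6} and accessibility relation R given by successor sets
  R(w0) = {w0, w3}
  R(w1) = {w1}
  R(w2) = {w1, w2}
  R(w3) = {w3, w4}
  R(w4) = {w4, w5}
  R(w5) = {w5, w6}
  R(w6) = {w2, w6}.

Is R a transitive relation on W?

No

Transitive: no — w0 R w3 and w3 R w4, but not w0 R w4.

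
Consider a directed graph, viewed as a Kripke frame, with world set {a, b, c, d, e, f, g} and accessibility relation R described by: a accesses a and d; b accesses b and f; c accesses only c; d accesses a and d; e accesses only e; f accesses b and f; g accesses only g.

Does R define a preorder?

Reflexive: yes — every world is R-related to itself.
Transitive: yes — every two-step R-path is closed by a direct edge.
So R is a preorder.

Yes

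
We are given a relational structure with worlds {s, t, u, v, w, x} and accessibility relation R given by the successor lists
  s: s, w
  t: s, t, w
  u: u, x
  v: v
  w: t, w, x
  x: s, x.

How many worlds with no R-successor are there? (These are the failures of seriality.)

0

R is serial; there are no such worlds.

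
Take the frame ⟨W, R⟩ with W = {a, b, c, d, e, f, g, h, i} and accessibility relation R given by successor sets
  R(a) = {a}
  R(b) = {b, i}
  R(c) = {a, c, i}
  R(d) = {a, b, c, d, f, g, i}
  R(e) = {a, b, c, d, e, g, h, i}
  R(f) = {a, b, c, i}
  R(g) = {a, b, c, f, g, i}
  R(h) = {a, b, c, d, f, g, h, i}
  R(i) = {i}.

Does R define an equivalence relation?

No

Reflexive: no — f is not related to itself.
Symmetric: no — b R i but not i R b.
Transitive: no — e R d and d R f, but not e R f.
So R is not an equivalence relation.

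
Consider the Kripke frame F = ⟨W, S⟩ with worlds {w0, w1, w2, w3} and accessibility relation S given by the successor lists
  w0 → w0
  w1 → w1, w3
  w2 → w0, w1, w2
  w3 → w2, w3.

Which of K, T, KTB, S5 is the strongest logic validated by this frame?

T

Reflexive (axiom T): yes — every world is S-related to itself.
Symmetric (axiom B): no — w1 S w3 but not w3 S w1.
Euclidean (axiom 5): no — w2 S w0 and w2 S w1, but not w0 S w1.
So F validates K, T; KTB would additionally require S to be symmetric. The strongest is T.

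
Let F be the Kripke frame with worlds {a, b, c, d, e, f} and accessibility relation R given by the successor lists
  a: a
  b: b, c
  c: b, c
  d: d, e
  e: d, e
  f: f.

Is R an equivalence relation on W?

Reflexive: yes — every world is R-related to itself.
Symmetric: yes — every pair in R has its reverse in R.
Transitive: yes — every two-step R-path is closed by a direct edge.
So R is an equivalence relation.

Yes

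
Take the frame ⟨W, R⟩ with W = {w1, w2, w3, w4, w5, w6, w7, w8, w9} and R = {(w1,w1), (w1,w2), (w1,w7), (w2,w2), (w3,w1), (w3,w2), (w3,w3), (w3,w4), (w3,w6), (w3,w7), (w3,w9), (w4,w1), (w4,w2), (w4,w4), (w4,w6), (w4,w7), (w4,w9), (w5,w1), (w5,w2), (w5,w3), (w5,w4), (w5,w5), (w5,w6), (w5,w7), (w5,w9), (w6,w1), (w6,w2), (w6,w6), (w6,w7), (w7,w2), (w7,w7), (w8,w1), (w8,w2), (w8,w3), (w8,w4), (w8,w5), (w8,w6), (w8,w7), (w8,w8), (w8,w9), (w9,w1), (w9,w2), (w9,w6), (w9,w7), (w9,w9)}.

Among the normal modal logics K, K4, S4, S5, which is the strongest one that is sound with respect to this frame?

Transitive (axiom 4): yes — every two-step R-path is closed by a direct edge.
Reflexive (axiom T): yes — every world is R-related to itself.
Euclidean (axiom 5): no — w1 R w2 and w1 R w7, but not w2 R w7.
So F validates K, K4, S4; S5 would additionally require R to be Euclidean. The strongest is S4.

S4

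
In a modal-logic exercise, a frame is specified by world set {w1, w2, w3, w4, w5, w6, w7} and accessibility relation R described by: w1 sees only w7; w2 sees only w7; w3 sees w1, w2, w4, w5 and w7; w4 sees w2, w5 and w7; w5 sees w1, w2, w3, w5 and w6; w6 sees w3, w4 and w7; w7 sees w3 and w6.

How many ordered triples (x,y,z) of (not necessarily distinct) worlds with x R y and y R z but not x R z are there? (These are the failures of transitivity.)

32

Enumerating: (w1,w7,w3), (w1,w7,w6), (w2,w7,w3), (w2,w7,w6), (w3,w5,w3), (w3,w5,w6), (w3,w7,w3), (w3,w7,w6), (w4,w5,w1), (w4,w5,w3), (w4,w5,w6), (w4,w7,w3), … and 20 more.
Total: 32.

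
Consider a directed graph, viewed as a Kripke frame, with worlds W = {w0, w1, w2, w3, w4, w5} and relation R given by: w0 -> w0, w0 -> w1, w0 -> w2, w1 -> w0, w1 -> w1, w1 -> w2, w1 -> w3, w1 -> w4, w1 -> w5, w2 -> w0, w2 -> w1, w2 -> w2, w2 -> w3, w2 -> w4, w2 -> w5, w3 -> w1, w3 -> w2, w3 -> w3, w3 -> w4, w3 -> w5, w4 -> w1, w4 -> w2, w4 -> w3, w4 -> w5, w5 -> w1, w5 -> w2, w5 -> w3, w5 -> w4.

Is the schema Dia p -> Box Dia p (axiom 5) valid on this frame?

No

By correspondence theory, 5 is valid on a frame iff R is Euclidean.
Euclidean: no — w1 R w0 and w1 R w3, but not w0 R w3.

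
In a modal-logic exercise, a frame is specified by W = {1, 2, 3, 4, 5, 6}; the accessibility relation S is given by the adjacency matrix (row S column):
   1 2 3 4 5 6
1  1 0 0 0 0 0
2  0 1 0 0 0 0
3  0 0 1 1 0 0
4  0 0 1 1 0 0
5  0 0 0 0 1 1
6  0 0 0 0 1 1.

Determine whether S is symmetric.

Yes

Symmetric: yes — every pair in S has its reverse in S.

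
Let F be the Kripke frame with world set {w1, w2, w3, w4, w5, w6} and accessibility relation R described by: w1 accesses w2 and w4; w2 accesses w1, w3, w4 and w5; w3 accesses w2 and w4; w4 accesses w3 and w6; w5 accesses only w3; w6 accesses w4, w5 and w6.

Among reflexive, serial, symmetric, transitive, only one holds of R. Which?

Reflexive: no — w1 is not related to itself.
Serial: yes — every world has a successor (e.g. w1 R w2).
Symmetric: no — w1 R w4 but not w4 R w1.
Transitive: no — w1 R w2 and w2 R w3, but not w1 R w3.
Only serial holds.

serial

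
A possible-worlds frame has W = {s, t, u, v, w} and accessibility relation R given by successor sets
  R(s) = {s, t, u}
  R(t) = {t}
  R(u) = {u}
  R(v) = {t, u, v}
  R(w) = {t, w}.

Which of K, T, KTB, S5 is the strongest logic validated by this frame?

T

Reflexive (axiom T): yes — every world is R-related to itself.
Symmetric (axiom B): no — s R t but not t R s.
Euclidean (axiom 5): no — s R t and s R u, but not t R u.
So F validates K, T; KTB would additionally require R to be symmetric. The strongest is T.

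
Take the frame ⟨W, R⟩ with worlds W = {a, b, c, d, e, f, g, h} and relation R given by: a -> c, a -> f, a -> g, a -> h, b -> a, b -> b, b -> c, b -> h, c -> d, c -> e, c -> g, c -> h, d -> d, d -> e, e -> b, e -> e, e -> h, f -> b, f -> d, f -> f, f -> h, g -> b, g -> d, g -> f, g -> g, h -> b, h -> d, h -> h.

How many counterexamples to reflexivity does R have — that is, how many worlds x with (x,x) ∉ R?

Enumerating: a, c.

2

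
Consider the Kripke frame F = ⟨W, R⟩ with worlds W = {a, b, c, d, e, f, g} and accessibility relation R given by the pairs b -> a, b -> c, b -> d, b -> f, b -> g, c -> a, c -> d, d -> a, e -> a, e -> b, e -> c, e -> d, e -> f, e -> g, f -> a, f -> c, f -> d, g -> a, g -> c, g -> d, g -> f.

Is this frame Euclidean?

No

Euclidean: no — b R a and b R c, but not a R c.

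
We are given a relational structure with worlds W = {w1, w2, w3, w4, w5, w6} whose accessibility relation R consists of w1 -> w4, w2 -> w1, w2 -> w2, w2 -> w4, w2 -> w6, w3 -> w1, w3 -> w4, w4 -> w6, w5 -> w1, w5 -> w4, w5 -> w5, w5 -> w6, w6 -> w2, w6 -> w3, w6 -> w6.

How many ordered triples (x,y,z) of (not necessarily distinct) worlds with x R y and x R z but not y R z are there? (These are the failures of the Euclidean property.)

Enumerating: (w1,w4,w4), (w2,w1,w1), (w2,w1,w2), (w2,w1,w6), (w2,w4,w1), (w2,w4,w2), (w2,w4,w4), (w2,w6,w1), (w2,w6,w4), (w3,w1,w1), (w3,w4,w1), (w3,w4,w4), … and 13 more.
Total: 25.

25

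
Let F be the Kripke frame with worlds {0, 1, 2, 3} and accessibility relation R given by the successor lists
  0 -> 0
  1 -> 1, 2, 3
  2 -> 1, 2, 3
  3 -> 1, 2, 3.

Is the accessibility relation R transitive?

Yes

Transitive: yes — every two-step R-path is closed by a direct edge.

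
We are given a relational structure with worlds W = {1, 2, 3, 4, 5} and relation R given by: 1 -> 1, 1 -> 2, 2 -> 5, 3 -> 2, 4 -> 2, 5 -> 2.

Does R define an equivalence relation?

Reflexive: no — 2 is not related to itself.
Symmetric: no — 1 R 2 but not 2 R 1.
Transitive: no — 1 R 2 and 2 R 5, but not 1 R 5.
So R is not an equivalence relation.

No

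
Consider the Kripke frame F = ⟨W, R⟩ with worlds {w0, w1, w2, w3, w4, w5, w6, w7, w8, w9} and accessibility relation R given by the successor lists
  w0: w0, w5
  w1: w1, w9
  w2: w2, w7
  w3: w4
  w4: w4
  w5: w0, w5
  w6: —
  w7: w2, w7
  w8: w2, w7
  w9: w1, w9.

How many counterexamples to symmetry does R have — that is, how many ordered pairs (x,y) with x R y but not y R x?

3

Enumerating: (w3,w4), (w8,w2), (w8,w7).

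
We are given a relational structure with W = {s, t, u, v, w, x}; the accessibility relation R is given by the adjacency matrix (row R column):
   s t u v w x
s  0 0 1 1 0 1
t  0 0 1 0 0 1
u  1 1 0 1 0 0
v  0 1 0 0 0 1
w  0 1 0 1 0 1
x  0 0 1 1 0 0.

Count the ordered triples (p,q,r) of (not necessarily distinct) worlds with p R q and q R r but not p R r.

21

Enumerating: (s,u,s), (s,u,t), (s,v,t), (t,u,s), (t,u,t), (t,u,v), (t,x,v), (u,s,u), (u,s,x), (u,t,u), (u,t,x), (u,v,x), … and 9 more.
Total: 21.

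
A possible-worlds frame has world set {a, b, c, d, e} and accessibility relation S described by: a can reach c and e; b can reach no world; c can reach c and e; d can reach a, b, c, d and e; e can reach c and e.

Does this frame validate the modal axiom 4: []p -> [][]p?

Yes

Axiom 4 corresponds to the accessibility relation being transitive.
Transitive: yes — every two-step S-path is closed by a direct edge.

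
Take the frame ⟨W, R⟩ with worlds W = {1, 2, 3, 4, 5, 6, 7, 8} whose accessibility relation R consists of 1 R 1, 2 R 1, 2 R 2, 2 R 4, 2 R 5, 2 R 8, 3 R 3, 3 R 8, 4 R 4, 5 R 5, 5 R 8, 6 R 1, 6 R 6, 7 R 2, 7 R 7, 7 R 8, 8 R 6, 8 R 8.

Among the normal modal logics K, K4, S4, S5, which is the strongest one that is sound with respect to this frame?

Transitive (axiom 4): no — 2 R 8 and 8 R 6, but not 2 R 6.
Reflexive (axiom T): yes — every world is R-related to itself.
Euclidean (axiom 5): no — 2 R 1 and 2 R 4, but not 1 R 4.
So F validates K; K4 would additionally require R to be transitive. The strongest is K.

K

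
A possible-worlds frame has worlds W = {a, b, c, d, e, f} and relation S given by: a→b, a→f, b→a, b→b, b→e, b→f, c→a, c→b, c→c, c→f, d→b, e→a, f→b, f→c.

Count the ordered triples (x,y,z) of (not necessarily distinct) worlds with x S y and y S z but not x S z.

15

Enumerating: (a,b,a), (a,b,e), (a,f,c), (b,f,c), (c,b,e), (d,b,a), (d,b,e), (d,b,f), (e,a,b), (e,a,f), (f,b,a), (f,b,e), (f,b,f), (f,c,a), (f,c,f).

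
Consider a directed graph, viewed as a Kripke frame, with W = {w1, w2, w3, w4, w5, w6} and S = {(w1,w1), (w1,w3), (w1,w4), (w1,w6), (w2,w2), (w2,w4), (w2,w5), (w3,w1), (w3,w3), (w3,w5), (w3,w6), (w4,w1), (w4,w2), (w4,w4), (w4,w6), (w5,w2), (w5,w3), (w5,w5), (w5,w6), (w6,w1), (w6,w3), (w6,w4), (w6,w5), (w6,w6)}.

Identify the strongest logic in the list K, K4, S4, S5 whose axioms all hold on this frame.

Transitive (axiom 4): no — w1 S w3 and w3 S w5, but not w1 S w5.
Reflexive (axiom T): yes — every world is S-related to itself.
Euclidean (axiom 5): no — w1 S w3 and w1 S w4, but not w3 S w4.
So F validates K; K4 would additionally require S to be transitive. The strongest is K.

K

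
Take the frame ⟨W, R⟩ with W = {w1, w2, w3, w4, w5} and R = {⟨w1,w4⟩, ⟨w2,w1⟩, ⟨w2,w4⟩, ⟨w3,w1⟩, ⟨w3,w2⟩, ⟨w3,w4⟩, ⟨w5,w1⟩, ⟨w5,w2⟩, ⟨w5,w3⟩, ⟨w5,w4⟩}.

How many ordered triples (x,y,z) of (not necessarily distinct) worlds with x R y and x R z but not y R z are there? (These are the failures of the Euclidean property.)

20

Enumerating: (w1,w4,w4), (w2,w1,w1), (w2,w4,w1), (w2,w4,w4), (w3,w1,w1), (w3,w1,w2), (w3,w2,w2), (w3,w4,w1), (w3,w4,w2), (w3,w4,w4), (w5,w1,w1), (w5,w1,w2), … and 8 more.
Total: 20.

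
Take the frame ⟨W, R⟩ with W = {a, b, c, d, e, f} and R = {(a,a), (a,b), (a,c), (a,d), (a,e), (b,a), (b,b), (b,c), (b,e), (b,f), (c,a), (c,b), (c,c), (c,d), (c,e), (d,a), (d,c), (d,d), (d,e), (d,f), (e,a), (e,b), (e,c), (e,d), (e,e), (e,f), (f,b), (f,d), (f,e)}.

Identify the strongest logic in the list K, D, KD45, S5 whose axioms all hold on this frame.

Serial (axiom D): yes — every world has a successor (e.g. a R a).
Euclidean (axiom 5): no — a R b and a R d, but not b R d.
Transitive (axiom 4): no — a R b and b R f, but not a R f.
Reflexive (axiom T): no — f is not related to itself.
So F validates K, D; KD45 would additionally require R to be Euclidean and transitive. The strongest is D.

D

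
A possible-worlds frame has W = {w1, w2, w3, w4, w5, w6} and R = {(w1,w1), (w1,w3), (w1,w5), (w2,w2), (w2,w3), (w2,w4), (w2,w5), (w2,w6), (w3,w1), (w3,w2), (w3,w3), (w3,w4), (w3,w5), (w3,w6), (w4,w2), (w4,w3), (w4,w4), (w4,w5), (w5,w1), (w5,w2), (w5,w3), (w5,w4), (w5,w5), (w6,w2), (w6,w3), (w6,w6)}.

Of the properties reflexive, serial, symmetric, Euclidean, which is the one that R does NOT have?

Euclidean

Reflexive: yes — every world is R-related to itself.
Serial: yes — every world has a successor (e.g. w1 R w1).
Symmetric: yes — every pair in R has its reverse in R.
Euclidean: no — w2 R w4 and w2 R w6, but not w4 R w6.
Only Euclidean fails.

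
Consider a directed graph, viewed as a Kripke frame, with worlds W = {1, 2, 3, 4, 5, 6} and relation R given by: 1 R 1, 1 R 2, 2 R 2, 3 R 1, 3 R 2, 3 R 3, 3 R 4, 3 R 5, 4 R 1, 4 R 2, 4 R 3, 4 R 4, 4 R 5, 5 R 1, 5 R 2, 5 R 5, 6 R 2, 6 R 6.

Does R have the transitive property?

Yes

Transitive: yes — every two-step R-path is closed by a direct edge.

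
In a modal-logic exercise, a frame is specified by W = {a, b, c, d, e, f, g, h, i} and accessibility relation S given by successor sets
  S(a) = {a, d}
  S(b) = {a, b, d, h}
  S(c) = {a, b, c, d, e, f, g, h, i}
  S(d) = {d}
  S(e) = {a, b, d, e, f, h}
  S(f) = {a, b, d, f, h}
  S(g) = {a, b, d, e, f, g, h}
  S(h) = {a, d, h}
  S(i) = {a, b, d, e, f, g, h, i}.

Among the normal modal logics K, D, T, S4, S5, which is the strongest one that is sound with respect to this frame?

Serial (axiom D): yes — every world has a successor (e.g. a S a).
Reflexive (axiom T): yes — every world is S-related to itself.
Transitive (axiom 4): yes — every two-step S-path is closed by a direct edge.
Euclidean (axiom 5): no — b S a and b S h, but not a S h.
So F validates K, D, T, S4; S5 would additionally require S to be Euclidean. The strongest is S4.

S4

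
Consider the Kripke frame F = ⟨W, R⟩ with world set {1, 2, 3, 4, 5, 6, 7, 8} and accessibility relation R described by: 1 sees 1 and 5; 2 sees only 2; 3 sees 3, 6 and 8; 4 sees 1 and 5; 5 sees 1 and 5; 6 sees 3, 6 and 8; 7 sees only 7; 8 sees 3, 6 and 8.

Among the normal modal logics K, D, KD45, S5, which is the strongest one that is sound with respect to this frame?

KD45

Serial (axiom D): yes — every world has a successor (e.g. 1 R 1).
Euclidean (axiom 5): yes — any two successors of a common world are R-related.
Transitive (axiom 4): yes — every two-step R-path is closed by a direct edge.
Reflexive (axiom T): no — 4 is not related to itself.
So F validates K, D, KD45; S5 would additionally require R to be reflexive. The strongest is KD45.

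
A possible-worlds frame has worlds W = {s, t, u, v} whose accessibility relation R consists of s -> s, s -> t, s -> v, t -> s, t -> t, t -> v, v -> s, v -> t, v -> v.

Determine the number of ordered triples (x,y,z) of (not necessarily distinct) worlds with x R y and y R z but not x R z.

0

R is transitive; there are no such tuples.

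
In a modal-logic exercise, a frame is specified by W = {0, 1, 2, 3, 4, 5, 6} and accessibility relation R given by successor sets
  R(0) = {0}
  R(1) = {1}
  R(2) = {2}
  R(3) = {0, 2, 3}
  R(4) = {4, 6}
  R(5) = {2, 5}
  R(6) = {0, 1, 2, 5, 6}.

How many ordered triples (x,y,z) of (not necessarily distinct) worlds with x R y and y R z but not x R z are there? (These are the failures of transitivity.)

Enumerating: (4,6,0), (4,6,1), (4,6,2), (4,6,5).

4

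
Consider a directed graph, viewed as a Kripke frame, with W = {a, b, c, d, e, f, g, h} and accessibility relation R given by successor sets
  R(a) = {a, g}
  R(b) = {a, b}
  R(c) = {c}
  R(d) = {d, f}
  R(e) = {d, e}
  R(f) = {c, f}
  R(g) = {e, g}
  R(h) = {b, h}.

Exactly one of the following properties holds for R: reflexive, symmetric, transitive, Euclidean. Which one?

reflexive

Reflexive: yes — every world is R-related to itself.
Symmetric: no — a R g but not g R a.
Transitive: no — a R g and g R e, but not a R e.
Euclidean: no — a R g and a R a, but not g R a.
Only reflexive holds.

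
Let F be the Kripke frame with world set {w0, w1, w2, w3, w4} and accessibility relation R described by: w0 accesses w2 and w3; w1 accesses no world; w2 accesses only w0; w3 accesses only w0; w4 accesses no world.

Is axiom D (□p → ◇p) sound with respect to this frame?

Axiom D corresponds to the accessibility relation being serial.
Serial: no — w1 has no R-successor.

No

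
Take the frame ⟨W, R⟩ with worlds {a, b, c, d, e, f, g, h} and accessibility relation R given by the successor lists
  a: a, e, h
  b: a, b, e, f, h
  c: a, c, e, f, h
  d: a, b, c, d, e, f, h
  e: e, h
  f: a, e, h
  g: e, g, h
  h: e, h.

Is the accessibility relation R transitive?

Transitive: yes — every two-step R-path is closed by a direct edge.

Yes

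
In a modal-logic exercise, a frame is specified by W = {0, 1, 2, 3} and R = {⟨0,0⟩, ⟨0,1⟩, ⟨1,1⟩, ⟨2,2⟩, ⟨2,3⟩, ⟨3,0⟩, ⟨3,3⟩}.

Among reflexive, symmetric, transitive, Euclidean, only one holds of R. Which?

reflexive

Reflexive: yes — every world is R-related to itself.
Symmetric: no — 0 R 1 but not 1 R 0.
Transitive: no — 2 R 3 and 3 R 0, but not 2 R 0.
Euclidean: no — 0 R 1 and 0 R 0, but not 1 R 0.
Only reflexive holds.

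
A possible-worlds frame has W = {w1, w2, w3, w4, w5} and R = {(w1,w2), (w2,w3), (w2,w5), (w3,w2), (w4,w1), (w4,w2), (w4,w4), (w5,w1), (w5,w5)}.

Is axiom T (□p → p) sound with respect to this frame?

No

The schema T characterises exactly the reflexive frames.
Reflexive: no — w1 is not related to itself.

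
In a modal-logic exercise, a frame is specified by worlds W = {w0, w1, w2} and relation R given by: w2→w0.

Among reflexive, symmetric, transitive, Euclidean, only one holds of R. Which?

transitive

Reflexive: no — w0 is not related to itself.
Symmetric: no — w2 R w0 but not w0 R w2.
Transitive: yes — every two-step R-path is closed by a direct edge.
Euclidean: no — w2 R w0 and w2 R w0, but not w0 R w0.
Only transitive holds.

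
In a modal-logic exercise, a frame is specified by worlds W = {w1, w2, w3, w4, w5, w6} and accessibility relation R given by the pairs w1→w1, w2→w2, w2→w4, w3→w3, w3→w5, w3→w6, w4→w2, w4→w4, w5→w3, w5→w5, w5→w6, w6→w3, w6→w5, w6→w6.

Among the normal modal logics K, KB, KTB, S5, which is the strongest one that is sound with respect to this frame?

Symmetric (axiom B): yes — every pair in R has its reverse in R.
Reflexive (axiom T): yes — every world is R-related to itself.
Euclidean (axiom 5): yes — any two successors of a common world are R-related.
So F validates K, KB, KTB, S5. The strongest is S5.

S5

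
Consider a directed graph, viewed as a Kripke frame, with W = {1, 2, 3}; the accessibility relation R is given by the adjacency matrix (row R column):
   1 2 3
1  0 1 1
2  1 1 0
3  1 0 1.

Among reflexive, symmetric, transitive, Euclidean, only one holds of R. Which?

Reflexive: no — 1 is not related to itself.
Symmetric: yes — every pair in R has its reverse in R.
Transitive: no — 2 R 1 and 1 R 3, but not 2 R 3.
Euclidean: no — 1 R 2 and 1 R 3, but not 2 R 3.
Only symmetric holds.

symmetric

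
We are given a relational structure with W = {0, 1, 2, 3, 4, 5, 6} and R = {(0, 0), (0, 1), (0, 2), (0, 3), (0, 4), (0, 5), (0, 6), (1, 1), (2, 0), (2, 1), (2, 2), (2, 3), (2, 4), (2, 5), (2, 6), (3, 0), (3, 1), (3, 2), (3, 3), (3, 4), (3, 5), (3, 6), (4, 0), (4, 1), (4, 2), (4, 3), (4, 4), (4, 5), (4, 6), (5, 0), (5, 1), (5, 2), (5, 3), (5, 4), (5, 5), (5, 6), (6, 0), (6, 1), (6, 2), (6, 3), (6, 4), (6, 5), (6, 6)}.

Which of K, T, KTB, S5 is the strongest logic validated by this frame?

T

Reflexive (axiom T): yes — every world is R-related to itself.
Symmetric (axiom B): no — 0 R 1 but not 1 R 0.
Euclidean (axiom 5): no — 0 R 1 and 0 R 2, but not 1 R 2.
So F validates K, T; KTB would additionally require R to be symmetric. The strongest is T.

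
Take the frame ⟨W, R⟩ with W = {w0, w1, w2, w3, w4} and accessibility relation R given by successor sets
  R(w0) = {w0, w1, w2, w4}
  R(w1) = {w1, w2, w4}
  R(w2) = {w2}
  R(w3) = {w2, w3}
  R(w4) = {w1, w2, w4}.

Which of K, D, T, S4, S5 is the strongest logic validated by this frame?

S4

Serial (axiom D): yes — every world has a successor (e.g. w0 R w0).
Reflexive (axiom T): yes — every world is R-related to itself.
Transitive (axiom 4): yes — every two-step R-path is closed by a direct edge.
Euclidean (axiom 5): no — w0 R w2 and w0 R w1, but not w2 R w1.
So F validates K, D, T, S4; S5 would additionally require R to be Euclidean. The strongest is S4.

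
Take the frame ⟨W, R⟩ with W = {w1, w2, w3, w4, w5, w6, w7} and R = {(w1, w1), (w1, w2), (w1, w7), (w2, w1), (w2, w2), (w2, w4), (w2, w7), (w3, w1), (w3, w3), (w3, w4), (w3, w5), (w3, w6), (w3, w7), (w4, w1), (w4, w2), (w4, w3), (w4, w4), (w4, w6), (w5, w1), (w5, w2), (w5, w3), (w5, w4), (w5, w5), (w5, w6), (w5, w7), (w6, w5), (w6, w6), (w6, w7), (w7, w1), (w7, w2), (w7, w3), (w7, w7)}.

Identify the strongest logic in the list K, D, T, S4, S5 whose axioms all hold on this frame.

T

Serial (axiom D): yes — every world has a successor (e.g. w1 R w1).
Reflexive (axiom T): yes — every world is R-related to itself.
Transitive (axiom 4): no — w1 R w2 and w2 R w4, but not w1 R w4.
Euclidean (axiom 5): no — w2 R w1 and w2 R w4, but not w1 R w4.
So F validates K, D, T; S4 would additionally require R to be transitive. The strongest is T.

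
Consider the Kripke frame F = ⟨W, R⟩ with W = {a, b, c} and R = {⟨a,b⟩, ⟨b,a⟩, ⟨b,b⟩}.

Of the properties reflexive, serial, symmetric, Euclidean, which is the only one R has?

symmetric

Reflexive: no — a is not related to itself.
Serial: no — c has no R-successor.
Symmetric: yes — every pair in R has its reverse in R.
Euclidean: no — b R a and b R a, but not a R a.
Only symmetric holds.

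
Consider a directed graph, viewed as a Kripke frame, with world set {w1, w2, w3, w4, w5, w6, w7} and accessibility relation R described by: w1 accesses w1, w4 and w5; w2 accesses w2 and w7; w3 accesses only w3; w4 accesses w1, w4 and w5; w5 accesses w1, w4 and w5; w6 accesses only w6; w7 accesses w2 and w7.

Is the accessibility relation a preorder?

Yes

Reflexive: yes — every world is R-related to itself.
Transitive: yes — every two-step R-path is closed by a direct edge.
So R is a preorder.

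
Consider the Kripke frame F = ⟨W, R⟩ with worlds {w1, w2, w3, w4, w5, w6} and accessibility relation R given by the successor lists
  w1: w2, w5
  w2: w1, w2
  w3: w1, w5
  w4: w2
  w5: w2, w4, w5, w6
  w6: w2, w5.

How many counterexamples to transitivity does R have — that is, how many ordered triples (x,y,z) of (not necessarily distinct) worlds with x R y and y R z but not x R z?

Enumerating: (w1,w2,w1), (w1,w5,w4), (w1,w5,w6), (w2,w1,w5), (w3,w1,w2), (w3,w5,w2), (w3,w5,w4), (w3,w5,w6), (w4,w2,w1), (w5,w2,w1), (w6,w2,w1), (w6,w5,w4), (w6,w5,w6).

13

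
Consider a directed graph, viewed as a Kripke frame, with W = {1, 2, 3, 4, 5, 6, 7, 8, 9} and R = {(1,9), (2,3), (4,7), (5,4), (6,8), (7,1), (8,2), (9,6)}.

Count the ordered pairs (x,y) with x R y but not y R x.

8

Enumerating: (1,9), (2,3), (4,7), (5,4), (6,8), (7,1), (8,2), (9,6).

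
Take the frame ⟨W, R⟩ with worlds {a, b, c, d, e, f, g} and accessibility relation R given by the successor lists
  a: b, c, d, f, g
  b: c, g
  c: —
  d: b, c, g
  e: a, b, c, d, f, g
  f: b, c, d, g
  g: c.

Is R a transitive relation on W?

Transitive: yes — every two-step R-path is closed by a direct edge.

Yes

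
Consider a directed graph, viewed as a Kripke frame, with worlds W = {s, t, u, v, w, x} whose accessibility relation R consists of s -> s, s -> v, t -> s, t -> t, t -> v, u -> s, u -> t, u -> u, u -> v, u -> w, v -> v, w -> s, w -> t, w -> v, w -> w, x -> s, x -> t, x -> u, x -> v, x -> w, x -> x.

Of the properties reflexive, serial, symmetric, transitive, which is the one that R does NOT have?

Reflexive: yes — every world is R-related to itself.
Serial: yes — every world has a successor (e.g. s R s).
Symmetric: no — s R v but not v R s.
Transitive: yes — every two-step R-path is closed by a direct edge.
Only symmetric fails.

symmetric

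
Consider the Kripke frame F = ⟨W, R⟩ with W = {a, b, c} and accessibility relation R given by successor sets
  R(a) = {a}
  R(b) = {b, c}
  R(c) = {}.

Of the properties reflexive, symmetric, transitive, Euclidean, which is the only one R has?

transitive

Reflexive: no — c is not related to itself.
Symmetric: no — b R c but not c R b.
Transitive: yes — every two-step R-path is closed by a direct edge.
Euclidean: no — b R c and b R b, but not c R b.
Only transitive holds.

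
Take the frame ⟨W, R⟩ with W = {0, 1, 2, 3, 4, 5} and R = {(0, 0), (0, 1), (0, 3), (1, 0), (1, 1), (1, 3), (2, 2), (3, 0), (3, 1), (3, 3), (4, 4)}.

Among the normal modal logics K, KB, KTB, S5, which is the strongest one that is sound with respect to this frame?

Symmetric (axiom B): yes — every pair in R has its reverse in R.
Reflexive (axiom T): no — 5 is not related to itself.
Euclidean (axiom 5): yes — any two successors of a common world are R-related.
So F validates K, KB; KTB would additionally require R to be reflexive. The strongest is KB.

KB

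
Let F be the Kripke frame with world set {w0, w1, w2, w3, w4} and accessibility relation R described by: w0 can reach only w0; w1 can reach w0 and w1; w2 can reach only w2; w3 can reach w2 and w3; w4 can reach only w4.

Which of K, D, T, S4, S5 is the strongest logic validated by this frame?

Serial (axiom D): yes — every world has a successor (e.g. w0 R w0).
Reflexive (axiom T): yes — every world is R-related to itself.
Transitive (axiom 4): yes — every two-step R-path is closed by a direct edge.
Euclidean (axiom 5): no — w1 R w0 and w1 R w1, but not w0 R w1.
So F validates K, D, T, S4; S5 would additionally require R to be Euclidean. The strongest is S4.

S4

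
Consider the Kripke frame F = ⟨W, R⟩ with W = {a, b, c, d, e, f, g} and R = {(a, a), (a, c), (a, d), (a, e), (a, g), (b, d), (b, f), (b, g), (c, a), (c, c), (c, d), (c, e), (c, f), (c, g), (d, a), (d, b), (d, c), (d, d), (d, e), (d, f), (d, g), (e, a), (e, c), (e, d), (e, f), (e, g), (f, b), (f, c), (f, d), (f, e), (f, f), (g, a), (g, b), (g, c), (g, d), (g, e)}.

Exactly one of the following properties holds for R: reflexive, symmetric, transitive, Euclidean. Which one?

Reflexive: no — b is not related to itself.
Symmetric: yes — every pair in R has its reverse in R.
Transitive: no — a R c and c R f, but not a R f.
Euclidean: no — b R f and b R g, but not f R g.
Only symmetric holds.

symmetric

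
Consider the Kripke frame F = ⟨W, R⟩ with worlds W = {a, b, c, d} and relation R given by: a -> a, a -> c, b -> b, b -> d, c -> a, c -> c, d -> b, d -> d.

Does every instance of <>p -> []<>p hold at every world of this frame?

Yes

By correspondence theory, 5 is valid on a frame iff R is Euclidean.
Euclidean: yes — any two successors of a common world are R-related.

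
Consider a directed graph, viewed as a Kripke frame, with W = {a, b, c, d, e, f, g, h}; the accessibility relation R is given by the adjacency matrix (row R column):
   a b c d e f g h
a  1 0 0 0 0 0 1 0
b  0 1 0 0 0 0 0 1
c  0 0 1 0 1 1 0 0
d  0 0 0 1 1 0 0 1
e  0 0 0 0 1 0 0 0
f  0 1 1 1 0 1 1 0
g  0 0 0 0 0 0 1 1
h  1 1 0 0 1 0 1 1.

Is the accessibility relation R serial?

Serial: yes — every world has a successor (e.g. a R a).

Yes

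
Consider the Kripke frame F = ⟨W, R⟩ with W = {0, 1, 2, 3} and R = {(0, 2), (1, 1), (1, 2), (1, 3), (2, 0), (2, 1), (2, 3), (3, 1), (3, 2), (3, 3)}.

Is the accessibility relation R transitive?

Transitive: no — 0 R 2 and 2 R 1, but not 0 R 1.

No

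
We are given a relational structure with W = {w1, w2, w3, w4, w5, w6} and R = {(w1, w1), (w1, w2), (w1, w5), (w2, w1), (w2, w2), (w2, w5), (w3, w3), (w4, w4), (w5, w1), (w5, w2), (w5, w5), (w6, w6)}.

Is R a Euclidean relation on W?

Yes

Euclidean: yes — any two successors of a common world are R-related.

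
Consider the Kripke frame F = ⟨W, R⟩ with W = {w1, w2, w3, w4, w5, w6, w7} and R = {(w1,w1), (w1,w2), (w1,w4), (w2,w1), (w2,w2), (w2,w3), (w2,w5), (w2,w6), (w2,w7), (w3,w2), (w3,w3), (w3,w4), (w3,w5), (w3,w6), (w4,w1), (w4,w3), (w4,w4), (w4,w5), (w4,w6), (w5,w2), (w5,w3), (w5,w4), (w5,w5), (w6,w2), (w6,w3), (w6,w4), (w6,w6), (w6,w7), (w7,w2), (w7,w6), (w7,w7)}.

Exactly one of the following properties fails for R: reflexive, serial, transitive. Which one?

transitive

Reflexive: yes — every world is R-related to itself.
Serial: yes — every world has a successor (e.g. w1 R w1).
Transitive: no — w1 R w2 and w2 R w3, but not w1 R w3.
Only transitive fails.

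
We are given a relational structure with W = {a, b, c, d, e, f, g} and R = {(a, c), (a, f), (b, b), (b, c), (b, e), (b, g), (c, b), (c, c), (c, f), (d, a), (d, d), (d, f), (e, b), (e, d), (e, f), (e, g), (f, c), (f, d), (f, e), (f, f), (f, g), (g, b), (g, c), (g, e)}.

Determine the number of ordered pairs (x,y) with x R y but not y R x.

Enumerating: (a,c), (a,f), (d,a), (e,d), (f,g), (g,c).

6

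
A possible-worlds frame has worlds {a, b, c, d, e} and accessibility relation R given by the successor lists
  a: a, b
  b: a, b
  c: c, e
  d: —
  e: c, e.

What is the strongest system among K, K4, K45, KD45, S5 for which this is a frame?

Transitive (axiom 4): yes — every two-step R-path is closed by a direct edge.
Euclidean (axiom 5): yes — any two successors of a common world are R-related.
Serial (axiom D): no — d has no R-successor.
Reflexive (axiom T): no — d is not related to itself.
So F validates K, K4, K45; KD45 would additionally require R to be serial. The strongest is K45.

K45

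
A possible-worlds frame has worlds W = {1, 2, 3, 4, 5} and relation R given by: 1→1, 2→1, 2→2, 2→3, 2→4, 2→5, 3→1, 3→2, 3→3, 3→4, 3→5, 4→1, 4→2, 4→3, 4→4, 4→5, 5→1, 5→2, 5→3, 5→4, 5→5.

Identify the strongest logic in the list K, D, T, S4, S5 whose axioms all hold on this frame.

S4

Serial (axiom D): yes — every world has a successor (e.g. 1 R 1).
Reflexive (axiom T): yes — every world is R-related to itself.
Transitive (axiom 4): yes — every two-step R-path is closed by a direct edge.
Euclidean (axiom 5): no — 2 R 1 and 2 R 3, but not 1 R 3.
So F validates K, D, T, S4; S5 would additionally require R to be Euclidean. The strongest is S4.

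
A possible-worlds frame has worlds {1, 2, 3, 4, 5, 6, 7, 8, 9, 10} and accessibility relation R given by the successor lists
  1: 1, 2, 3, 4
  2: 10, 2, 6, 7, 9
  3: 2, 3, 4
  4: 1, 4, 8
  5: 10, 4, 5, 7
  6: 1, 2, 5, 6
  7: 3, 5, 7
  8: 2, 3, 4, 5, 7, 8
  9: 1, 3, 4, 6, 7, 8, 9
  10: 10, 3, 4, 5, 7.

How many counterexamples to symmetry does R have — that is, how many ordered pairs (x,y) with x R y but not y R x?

Enumerating: (1,2), (1,3), (10,3), (10,4), (10,7), (2,10), (2,7), (2,9), (3,2), (3,4), (5,4), (6,1), … and 12 more.
Total: 24.

24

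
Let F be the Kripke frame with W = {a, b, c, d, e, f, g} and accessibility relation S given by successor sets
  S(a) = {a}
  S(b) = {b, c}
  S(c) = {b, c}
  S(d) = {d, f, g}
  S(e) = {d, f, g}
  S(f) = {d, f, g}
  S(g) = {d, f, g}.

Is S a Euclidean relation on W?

Yes

Euclidean: yes — any two successors of a common world are S-related.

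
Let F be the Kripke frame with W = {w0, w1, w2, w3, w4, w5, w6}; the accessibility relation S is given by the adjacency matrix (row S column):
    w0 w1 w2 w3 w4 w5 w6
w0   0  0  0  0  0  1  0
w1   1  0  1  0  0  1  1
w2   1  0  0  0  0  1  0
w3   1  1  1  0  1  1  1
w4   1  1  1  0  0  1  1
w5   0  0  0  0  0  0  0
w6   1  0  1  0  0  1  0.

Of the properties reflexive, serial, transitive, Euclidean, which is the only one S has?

Reflexive: no — w0 is not related to itself.
Serial: no — w5 has no S-successor.
Transitive: yes — every two-step S-path is closed by a direct edge.
Euclidean: no — w1 S w0 and w1 S w2, but not w0 S w2.
Only transitive holds.

transitive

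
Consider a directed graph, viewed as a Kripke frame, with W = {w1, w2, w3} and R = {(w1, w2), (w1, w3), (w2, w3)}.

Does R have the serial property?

No

Serial: no — w3 has no R-successor.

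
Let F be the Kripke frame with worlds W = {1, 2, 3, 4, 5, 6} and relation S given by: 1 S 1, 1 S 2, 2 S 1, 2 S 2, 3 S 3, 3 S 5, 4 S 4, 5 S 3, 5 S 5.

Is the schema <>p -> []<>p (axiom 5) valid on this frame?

Axiom 5 corresponds to the accessibility relation being Euclidean.
Euclidean: yes — any two successors of a common world are S-related.

Yes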